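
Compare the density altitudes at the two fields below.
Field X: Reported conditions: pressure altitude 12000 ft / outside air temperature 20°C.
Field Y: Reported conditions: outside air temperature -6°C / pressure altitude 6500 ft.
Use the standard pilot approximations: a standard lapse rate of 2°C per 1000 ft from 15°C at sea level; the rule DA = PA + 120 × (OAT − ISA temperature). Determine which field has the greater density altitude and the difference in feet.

Field X: ISA temp = -9°C, deviation +29°C, DA = 12000 + 120 × 29 = 15480 ft.
Field Y: ISA temp = 2°C, deviation -8°C, DA = 6500 + 120 × (-8) = 5540 ft.
Field X is higher by 15480 − 5540 = 9940 ft.

Field X by 9940 ft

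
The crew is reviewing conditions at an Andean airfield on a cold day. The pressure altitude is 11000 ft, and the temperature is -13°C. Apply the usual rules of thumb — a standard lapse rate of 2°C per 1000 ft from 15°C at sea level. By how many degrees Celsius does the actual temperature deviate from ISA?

ISA temperature at 11000 ft = 15 − 2 × (11000/1000) = -7°C.
Deviation = OAT − ISA = -13 − (-7) = -6°C.

ISA-6°C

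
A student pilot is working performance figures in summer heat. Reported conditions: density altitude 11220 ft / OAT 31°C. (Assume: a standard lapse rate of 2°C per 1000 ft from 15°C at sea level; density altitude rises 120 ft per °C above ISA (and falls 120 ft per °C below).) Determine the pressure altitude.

DA = PA + 120 × (OAT − (15 − 2·PA/1000)) = PA + 120·OAT − 1800 + 0.24·PA = 1.24·PA + 120·OAT − 1800.
So 1.24·PA = 11220 − 120 × 31 + 1800 = 9300.
PA = 9300 / 1.24 = 7500 ft.

7500 ft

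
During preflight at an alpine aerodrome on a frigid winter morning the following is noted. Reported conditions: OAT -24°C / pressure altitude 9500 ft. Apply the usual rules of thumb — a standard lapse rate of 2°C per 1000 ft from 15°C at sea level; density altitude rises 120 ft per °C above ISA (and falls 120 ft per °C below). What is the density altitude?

7100 ft

ISA temperature at 9500 ft = 15 − 2 × (9500/1000) = -4°C.
ISA deviation = -24 − (-4) = -20°C.
Density altitude = 9500 + 120 × (-20) = 9500 + (-2400) = 7100 ft.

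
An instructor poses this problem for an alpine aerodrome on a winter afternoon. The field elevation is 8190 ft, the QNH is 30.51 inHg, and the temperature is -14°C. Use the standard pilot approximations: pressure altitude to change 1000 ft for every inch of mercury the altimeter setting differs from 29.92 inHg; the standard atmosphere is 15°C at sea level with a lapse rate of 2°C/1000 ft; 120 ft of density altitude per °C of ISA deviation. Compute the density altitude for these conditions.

5944 ft

Pressure altitude = 8190 + (29.92 − 30.51) × 1000 = 8190 + (-590) = 7600 ft.
ISA temperature at 7600 ft = 15 − 2 × (7600/1000) = -0.2°C.
ISA deviation = -14 − (-0.2) = -13.8°C.
Density altitude = 7600 + 120 × (-13.8) = 5944 ft.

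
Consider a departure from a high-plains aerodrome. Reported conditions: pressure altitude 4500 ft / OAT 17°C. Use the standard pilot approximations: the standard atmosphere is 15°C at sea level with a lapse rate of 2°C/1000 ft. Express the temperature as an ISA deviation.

ISA temperature at 4500 ft = 15 − 2 × (4500/1000) = 6°C.
Deviation = OAT − ISA = 17 − 6 = +11°C.

ISA+11°C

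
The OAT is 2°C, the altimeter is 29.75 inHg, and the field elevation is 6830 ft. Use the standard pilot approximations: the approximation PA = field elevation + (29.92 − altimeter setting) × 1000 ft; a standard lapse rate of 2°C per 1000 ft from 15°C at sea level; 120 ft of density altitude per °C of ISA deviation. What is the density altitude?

7120 ft

Pressure altitude = 6830 + (29.92 − 29.75) × 1000 = 6830 + (+170) = 7000 ft.
ISA temperature at 7000 ft = 15 − 2 × (7000/1000) = 1°C.
ISA deviation = 2 − 1 = +1°C.
Density altitude = 7000 + 120 × (1) = 7120 ft.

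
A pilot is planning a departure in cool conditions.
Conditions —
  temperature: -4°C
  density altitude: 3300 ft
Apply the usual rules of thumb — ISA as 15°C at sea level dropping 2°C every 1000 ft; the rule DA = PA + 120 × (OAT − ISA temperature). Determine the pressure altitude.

4500 ft

DA = PA + 120 × (OAT − (15 − 2·PA/1000)) = PA + 120·OAT − 1800 + 0.24·PA = 1.24·PA + 120·OAT − 1800.
So 1.24·PA = 3300 − 120 × (-4) + 1800 = 5580.
PA = 5580 / 1.24 = 4500 ft.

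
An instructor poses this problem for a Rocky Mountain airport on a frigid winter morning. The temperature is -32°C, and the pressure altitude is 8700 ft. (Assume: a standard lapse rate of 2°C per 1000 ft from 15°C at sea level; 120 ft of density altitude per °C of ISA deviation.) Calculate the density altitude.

5148 ft

ISA temperature at 8700 ft = 15 − 2 × (8700/1000) = -2.4°C.
ISA deviation = -32 − (-2.4) = -29.6°C.
Density altitude = 8700 + 120 × (-29.6) = 8700 + (-3552) = 5148 ft.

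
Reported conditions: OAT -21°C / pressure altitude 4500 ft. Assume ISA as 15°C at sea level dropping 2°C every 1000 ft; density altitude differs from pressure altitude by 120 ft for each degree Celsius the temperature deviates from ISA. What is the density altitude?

ISA temperature at 4500 ft = 15 − 2 × (4500/1000) = 6°C.
ISA deviation = -21 − 6 = -27°C.
Density altitude = 4500 + 120 × (-27) = 4500 + (-3240) = 1260 ft.

1260 ft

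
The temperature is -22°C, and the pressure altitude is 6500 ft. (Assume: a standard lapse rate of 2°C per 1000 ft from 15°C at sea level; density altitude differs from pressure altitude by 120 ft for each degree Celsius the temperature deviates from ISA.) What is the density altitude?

ISA temperature at 6500 ft = 15 − 2 × (6500/1000) = 2°C.
ISA deviation = -22 − 2 = -24°C.
Density altitude = 6500 + 120 × (-24) = 6500 + (-2880) = 3620 ft.

3620 ft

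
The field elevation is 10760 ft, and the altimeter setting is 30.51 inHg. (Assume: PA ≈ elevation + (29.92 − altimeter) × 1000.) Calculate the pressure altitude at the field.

10170 ft

Pressure correction = (29.92 − 30.51) × 1000 = -590 ft.
Pressure altitude = 10760 + (-590) = 10170 ft.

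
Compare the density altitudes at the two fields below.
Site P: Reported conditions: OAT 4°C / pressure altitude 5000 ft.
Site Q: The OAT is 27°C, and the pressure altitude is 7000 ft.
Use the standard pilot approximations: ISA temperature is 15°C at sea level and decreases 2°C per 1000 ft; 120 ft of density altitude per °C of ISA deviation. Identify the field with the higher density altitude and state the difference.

Site P: ISA temp = 5°C, deviation -1°C, DA = 5000 + 120 × (-1) = 4880 ft.
Site Q: ISA temp = 1°C, deviation +26°C, DA = 7000 + 120 × 26 = 10120 ft.
Site Q is higher by 10120 − 4880 = 5240 ft.

Site Q by 5240 ft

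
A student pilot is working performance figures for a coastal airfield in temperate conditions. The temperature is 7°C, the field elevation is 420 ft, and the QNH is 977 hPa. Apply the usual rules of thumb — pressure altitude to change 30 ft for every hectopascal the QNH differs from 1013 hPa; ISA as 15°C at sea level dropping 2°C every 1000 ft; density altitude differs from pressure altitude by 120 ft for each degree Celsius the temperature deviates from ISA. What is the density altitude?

900 ft

Pressure altitude = 420 + (1013 − 977) × 30 = 420 + (+1080) = 1500 ft.
ISA temperature at 1500 ft = 15 − 2 × (1500/1000) = 12°C.
ISA deviation = 7 − 12 = -5°C.
Density altitude = 1500 + 120 × (-5) = 900 ft.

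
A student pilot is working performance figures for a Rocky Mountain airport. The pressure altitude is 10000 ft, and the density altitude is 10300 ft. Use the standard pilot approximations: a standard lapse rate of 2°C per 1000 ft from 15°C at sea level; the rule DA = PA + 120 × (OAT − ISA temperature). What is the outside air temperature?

Density altitude − pressure altitude = 10300 − 10000 = +300 ft.
At 120 ft/°C that is an ISA deviation of 300/120 = +2.5°C.
ISA temperature at 10000 ft = 15 − 2 × (10000/1000) = -5°C.
OAT = ISA + deviation = -5 + (+2.5) = -2.5°C.

-2.5°C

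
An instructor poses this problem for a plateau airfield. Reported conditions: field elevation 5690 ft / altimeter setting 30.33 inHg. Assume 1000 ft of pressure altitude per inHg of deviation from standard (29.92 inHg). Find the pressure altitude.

5280 ft

Pressure correction = (29.92 − 30.33) × 1000 = -410 ft.
Pressure altitude = 5690 + (-410) = 5280 ft.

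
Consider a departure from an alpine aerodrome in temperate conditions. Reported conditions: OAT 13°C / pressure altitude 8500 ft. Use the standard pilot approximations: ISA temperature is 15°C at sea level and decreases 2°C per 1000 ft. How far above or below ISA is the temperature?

ISA+15°C

ISA temperature at 8500 ft = 15 − 2 × (8500/1000) = -2°C.
Deviation = OAT − ISA = 13 − (-2) = +15°C.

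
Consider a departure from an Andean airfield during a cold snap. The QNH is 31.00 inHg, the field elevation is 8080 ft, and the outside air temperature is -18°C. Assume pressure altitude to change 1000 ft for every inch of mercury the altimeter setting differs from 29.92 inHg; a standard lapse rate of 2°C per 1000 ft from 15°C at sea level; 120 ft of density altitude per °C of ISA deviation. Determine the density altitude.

Pressure altitude = 8080 + (29.92 − 31.00) × 1000 = 8080 + (-1080) = 7000 ft.
ISA temperature at 7000 ft = 15 − 2 × (7000/1000) = 1°C.
ISA deviation = -18 − 1 = -19°C.
Density altitude = 7000 + 120 × (-19) = 4720 ft.

4720 ft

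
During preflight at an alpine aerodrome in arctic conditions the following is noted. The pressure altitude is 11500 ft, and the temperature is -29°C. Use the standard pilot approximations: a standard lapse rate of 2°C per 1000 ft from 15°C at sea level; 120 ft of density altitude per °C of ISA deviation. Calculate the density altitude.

8980 ft

ISA temperature at 11500 ft = 15 − 2 × (11500/1000) = -8°C.
ISA deviation = -29 − (-8) = -21°C.
Density altitude = 11500 + 120 × (-21) = 11500 + (-2520) = 8980 ft.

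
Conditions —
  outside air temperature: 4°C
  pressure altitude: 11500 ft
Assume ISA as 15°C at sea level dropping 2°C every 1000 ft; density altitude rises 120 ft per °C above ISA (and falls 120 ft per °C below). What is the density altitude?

12940 ft

ISA temperature at 11500 ft = 15 − 2 × (11500/1000) = -8°C.
ISA deviation = 4 − (-8) = +12°C.
Density altitude = 11500 + 120 × (12) = 11500 + (+1440) = 12940 ft.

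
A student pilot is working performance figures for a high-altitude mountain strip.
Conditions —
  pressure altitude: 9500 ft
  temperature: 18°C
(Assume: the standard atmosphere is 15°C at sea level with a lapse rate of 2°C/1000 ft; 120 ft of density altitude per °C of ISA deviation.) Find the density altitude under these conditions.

ISA temperature at 9500 ft = 15 − 2 × (9500/1000) = -4°C.
ISA deviation = 18 − (-4) = +22°C.
Density altitude = 9500 + 120 × (22) = 9500 + (+2640) = 12140 ft.

12140 ft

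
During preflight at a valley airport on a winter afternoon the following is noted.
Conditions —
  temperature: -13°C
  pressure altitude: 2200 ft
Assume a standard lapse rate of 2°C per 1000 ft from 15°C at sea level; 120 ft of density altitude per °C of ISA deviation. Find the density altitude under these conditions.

-632 ft

ISA temperature at 2200 ft = 15 − 2 × (2200/1000) = 10.6°C.
ISA deviation = -13 − 10.6 = -23.6°C.
Density altitude = 2200 + 120 × (-23.6) = 2200 + (-2832) = -632 ft.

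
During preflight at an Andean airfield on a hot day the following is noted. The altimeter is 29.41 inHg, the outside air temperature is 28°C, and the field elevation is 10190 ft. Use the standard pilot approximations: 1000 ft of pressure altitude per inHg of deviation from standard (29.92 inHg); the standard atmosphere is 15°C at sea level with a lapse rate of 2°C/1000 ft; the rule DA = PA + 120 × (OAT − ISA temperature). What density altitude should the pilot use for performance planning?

Pressure altitude = 10190 + (29.92 − 29.41) × 1000 = 10190 + (+510) = 10700 ft.
ISA temperature at 10700 ft = 15 − 2 × (10700/1000) = -6.4°C.
ISA deviation = 28 − (-6.4) = +34.4°C.
Density altitude = 10700 + 120 × (34.4) = 14828 ft.

14828 ft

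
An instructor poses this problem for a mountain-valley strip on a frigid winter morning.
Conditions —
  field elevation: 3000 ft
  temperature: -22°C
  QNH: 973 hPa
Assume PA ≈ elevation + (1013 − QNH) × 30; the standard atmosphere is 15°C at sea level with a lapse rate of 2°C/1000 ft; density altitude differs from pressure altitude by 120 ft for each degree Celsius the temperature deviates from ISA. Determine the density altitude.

768 ft

Pressure altitude = 3000 + (1013 − 973) × 30 = 3000 + (+1200) = 4200 ft.
ISA temperature at 4200 ft = 15 − 2 × (4200/1000) = 6.6°C.
ISA deviation = -22 − 6.6 = -28.6°C.
Density altitude = 4200 + 120 × (-28.6) = 768 ft.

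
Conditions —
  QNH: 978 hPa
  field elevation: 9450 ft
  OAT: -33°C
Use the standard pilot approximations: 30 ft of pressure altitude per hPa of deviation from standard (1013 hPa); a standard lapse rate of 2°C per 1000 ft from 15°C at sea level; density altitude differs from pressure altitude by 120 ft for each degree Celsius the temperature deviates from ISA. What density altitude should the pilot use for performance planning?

7260 ft

Pressure altitude = 9450 + (1013 − 978) × 30 = 9450 + (+1050) = 10500 ft.
ISA temperature at 10500 ft = 15 − 2 × (10500/1000) = -6°C.
ISA deviation = -33 − (-6) = -27°C.
Density altitude = 10500 + 120 × (-27) = 7260 ft.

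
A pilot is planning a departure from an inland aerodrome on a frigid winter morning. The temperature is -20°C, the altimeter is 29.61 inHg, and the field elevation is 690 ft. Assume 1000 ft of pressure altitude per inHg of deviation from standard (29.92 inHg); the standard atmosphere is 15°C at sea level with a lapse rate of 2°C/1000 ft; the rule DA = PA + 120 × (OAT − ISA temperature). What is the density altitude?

Pressure altitude = 690 + (29.92 − 29.61) × 1000 = 690 + (+310) = 1000 ft.
ISA temperature at 1000 ft = 15 − 2 × (1000/1000) = 13°C.
ISA deviation = -20 − 13 = -33°C.
Density altitude = 1000 + 120 × (-33) = -2960 ft.

-2960 ft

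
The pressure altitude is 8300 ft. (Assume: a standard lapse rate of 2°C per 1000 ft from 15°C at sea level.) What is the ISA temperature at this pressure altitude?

-1.6°C

ISA temperature = 15 − 2 × (8300/1000) = 15 − 16.6 = -1.6°C.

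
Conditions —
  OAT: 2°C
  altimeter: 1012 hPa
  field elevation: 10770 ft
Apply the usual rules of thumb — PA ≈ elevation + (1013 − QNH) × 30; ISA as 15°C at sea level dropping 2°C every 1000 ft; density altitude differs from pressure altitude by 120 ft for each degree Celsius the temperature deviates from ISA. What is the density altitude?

11832 ft

Pressure altitude = 10770 + (1013 − 1012) × 30 = 10770 + (+30) = 10800 ft.
ISA temperature at 10800 ft = 15 − 2 × (10800/1000) = -6.6°C.
ISA deviation = 2 − (-6.6) = +8.6°C.
Density altitude = 10800 + 120 × (8.6) = 11832 ft.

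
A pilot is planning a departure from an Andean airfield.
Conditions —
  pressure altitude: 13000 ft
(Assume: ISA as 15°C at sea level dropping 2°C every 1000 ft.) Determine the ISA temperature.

ISA temperature = 15 − 2 × (13000/1000) = 15 − 26 = -11°C.

-11°C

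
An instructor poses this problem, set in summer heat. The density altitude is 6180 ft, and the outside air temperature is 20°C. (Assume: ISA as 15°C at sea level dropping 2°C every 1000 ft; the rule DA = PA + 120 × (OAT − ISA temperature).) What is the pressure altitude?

DA = PA + 120 × (OAT − (15 − 2·PA/1000)) = PA + 120·OAT − 1800 + 0.24·PA = 1.24·PA + 120·OAT − 1800.
So 1.24·PA = 6180 − 120 × 20 + 1800 = 5580.
PA = 5580 / 1.24 = 4500 ft.

4500 ft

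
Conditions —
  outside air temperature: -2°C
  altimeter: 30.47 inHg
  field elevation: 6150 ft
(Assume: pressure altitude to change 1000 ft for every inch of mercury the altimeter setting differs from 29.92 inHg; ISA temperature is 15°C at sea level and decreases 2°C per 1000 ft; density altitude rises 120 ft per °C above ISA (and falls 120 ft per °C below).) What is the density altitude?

4904 ft

Pressure altitude = 6150 + (29.92 − 30.47) × 1000 = 6150 + (-550) = 5600 ft.
ISA temperature at 5600 ft = 15 − 2 × (5600/1000) = 3.8°C.
ISA deviation = -2 − 3.8 = -5.8°C.
Density altitude = 5600 + 120 × (-5.8) = 4904 ft.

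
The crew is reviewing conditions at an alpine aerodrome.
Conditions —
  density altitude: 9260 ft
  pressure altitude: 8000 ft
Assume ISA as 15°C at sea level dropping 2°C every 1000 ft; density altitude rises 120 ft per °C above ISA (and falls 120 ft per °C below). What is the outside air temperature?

Density altitude − pressure altitude = 9260 − 8000 = +1260 ft.
At 120 ft/°C that is an ISA deviation of 1260/120 = +10.5°C.
ISA temperature at 8000 ft = 15 − 2 × (8000/1000) = -1°C.
OAT = ISA + deviation = -1 + (+10.5) = 9.5°C.

9.5°C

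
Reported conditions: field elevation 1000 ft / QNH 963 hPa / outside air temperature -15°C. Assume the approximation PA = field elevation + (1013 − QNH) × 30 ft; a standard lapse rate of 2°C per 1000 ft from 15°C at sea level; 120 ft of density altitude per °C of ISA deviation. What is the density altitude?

Pressure altitude = 1000 + (1013 − 963) × 30 = 1000 + (+1500) = 2500 ft.
ISA temperature at 2500 ft = 15 − 2 × (2500/1000) = 10°C.
ISA deviation = -15 − 10 = -25°C.
Density altitude = 2500 + 120 × (-25) = -500 ft.

-500 ft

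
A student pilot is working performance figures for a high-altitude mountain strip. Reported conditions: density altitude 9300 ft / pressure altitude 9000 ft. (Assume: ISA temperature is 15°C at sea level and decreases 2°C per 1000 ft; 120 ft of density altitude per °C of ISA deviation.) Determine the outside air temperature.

-0.5°C

Density altitude − pressure altitude = 9300 − 9000 = +300 ft.
At 120 ft/°C that is an ISA deviation of 300/120 = +2.5°C.
ISA temperature at 9000 ft = 15 − 2 × (9000/1000) = -3°C.
OAT = ISA + deviation = -3 + (+2.5) = -0.5°C.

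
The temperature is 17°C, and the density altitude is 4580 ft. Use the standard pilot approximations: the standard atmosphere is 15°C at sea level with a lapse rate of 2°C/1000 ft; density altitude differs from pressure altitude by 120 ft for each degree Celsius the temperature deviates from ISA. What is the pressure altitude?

3500 ft

DA = PA + 120 × (OAT − (15 − 2·PA/1000)) = PA + 120·OAT − 1800 + 0.24·PA = 1.24·PA + 120·OAT − 1800.
So 1.24·PA = 4580 − 120 × 17 + 1800 = 4340.
PA = 4340 / 1.24 = 3500 ft.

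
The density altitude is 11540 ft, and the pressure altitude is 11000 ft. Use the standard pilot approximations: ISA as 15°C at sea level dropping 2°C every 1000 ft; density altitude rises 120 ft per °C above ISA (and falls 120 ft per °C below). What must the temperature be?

-2.5°C

Density altitude − pressure altitude = 11540 − 11000 = +540 ft.
At 120 ft/°C that is an ISA deviation of 540/120 = +4.5°C.
ISA temperature at 11000 ft = 15 − 2 × (11000/1000) = -7°C.
OAT = ISA + deviation = -7 + (+4.5) = -2.5°C.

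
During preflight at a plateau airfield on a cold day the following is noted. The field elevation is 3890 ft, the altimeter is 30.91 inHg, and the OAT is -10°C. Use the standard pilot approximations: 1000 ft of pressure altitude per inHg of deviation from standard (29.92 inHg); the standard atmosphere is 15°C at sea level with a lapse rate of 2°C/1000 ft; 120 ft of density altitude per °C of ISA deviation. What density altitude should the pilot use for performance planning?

Pressure altitude = 3890 + (29.92 − 30.91) × 1000 = 3890 + (-990) = 2900 ft.
ISA temperature at 2900 ft = 15 − 2 × (2900/1000) = 9.2°C.
ISA deviation = -10 − 9.2 = -19.2°C.
Density altitude = 2900 + 120 × (-19.2) = 596 ft.

596 ft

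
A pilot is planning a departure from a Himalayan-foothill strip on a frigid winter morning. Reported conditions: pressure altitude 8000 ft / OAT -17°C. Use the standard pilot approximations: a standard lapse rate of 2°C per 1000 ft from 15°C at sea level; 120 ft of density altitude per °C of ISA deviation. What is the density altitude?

6080 ft

ISA temperature at 8000 ft = 15 − 2 × (8000/1000) = -1°C.
ISA deviation = -17 − (-1) = -16°C.
Density altitude = 8000 + 120 × (-16) = 8000 + (-1920) = 6080 ft.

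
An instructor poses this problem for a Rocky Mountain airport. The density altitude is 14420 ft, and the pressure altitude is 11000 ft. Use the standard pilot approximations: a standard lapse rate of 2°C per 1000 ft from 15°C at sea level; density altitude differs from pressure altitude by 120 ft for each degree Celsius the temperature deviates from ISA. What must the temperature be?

21.5°C

Density altitude − pressure altitude = 14420 − 11000 = +3420 ft.
At 120 ft/°C that is an ISA deviation of 3420/120 = +28.5°C.
ISA temperature at 11000 ft = 15 − 2 × (11000/1000) = -7°C.
OAT = ISA + deviation = -7 + (+28.5) = 21.5°C.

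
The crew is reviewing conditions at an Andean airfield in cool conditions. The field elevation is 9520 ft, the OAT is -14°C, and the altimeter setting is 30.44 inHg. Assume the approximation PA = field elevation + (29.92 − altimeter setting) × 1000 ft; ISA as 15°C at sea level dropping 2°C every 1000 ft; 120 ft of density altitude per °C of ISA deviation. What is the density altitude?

7680 ft

Pressure altitude = 9520 + (29.92 − 30.44) × 1000 = 9520 + (-520) = 9000 ft.
ISA temperature at 9000 ft = 15 − 2 × (9000/1000) = -3°C.
ISA deviation = -14 − (-3) = -11°C.
Density altitude = 9000 + 120 × (-11) = 7680 ft.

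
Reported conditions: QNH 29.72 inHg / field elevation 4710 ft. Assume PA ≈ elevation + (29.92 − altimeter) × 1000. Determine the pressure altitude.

4910 ft

Pressure correction = (29.92 − 29.72) × 1000 = +200 ft.
Pressure altitude = 4710 + (+200) = 4910 ft.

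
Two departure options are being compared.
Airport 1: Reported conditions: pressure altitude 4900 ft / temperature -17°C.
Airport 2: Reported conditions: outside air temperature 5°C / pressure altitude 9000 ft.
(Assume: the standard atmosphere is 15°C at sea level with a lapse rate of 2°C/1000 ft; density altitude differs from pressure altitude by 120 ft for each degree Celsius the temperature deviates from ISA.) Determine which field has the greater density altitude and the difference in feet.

Airport 2 by 7724 ft

Airport 1: ISA temp = 5.2°C, deviation -22.2°C, DA = 4900 + 120 × (-22.2) = 2236 ft.
Airport 2: ISA temp = -3°C, deviation +8°C, DA = 9000 + 120 × 8 = 9960 ft.
Airport 2 is higher by 9960 − 2236 = 7724 ft.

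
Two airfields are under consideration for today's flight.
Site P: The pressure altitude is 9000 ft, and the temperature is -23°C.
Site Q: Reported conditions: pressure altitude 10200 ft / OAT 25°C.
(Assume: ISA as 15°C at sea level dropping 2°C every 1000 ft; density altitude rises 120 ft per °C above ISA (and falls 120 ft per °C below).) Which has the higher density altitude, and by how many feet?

Site P: ISA temp = -3°C, deviation -20°C, DA = 9000 + 120 × (-20) = 6600 ft.
Site Q: ISA temp = -5.4°C, deviation +30.4°C, DA = 10200 + 120 × 30.4 = 13848 ft.
Site Q is higher by 13848 − 6600 = 7248 ft.

Site Q by 7248 ft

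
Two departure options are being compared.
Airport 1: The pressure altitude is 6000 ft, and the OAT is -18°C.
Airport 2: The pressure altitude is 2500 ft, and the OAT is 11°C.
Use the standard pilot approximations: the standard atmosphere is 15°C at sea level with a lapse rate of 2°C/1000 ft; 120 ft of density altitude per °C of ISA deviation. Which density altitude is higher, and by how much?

Airport 1 by 860 ft

Airport 1: ISA temp = 3°C, deviation -21°C, DA = 6000 + 120 × (-21) = 3480 ft.
Airport 2: ISA temp = 10°C, deviation +1°C, DA = 2500 + 120 × 1 = 2620 ft.
Airport 1 is higher by 3480 − 2620 = 860 ft.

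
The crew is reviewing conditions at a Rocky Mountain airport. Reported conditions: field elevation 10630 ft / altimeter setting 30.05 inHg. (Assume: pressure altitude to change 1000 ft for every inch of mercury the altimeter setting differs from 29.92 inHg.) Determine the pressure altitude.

Pressure correction = (29.92 − 30.05) × 1000 = -130 ft.
Pressure altitude = 10630 + (-130) = 10500 ft.

10500 ft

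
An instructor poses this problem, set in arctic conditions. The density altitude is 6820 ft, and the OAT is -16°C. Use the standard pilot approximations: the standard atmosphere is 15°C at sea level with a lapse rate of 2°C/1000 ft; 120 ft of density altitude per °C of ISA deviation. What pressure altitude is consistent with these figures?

8500 ft

DA = PA + 120 × (OAT − (15 − 2·PA/1000)) = PA + 120·OAT − 1800 + 0.24·PA = 1.24·PA + 120·OAT − 1800.
So 1.24·PA = 6820 − 120 × (-16) + 1800 = 10540.
PA = 10540 / 1.24 = 8500 ft.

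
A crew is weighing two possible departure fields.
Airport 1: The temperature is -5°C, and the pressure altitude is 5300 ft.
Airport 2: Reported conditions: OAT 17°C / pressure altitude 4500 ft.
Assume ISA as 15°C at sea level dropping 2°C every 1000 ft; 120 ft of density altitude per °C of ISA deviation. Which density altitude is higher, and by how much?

Airport 1: ISA temp = 4.4°C, deviation -9.4°C, DA = 5300 + 120 × (-9.4) = 4172 ft.
Airport 2: ISA temp = 6°C, deviation +11°C, DA = 4500 + 120 × 11 = 5820 ft.
Airport 2 is higher by 5820 − 4172 = 1648 ft.

Airport 2 by 1648 ft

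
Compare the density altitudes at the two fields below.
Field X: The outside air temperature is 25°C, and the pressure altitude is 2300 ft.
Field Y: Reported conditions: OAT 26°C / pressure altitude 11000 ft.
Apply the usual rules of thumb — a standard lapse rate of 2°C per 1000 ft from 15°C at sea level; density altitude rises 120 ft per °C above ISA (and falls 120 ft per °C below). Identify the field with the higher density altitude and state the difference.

Field Y by 10908 ft

Field X: ISA temp = 10.4°C, deviation +14.6°C, DA = 2300 + 120 × 14.6 = 4052 ft.
Field Y: ISA temp = -7°C, deviation +33°C, DA = 11000 + 120 × 33 = 14960 ft.
Field Y is higher by 14960 − 4052 = 10908 ft.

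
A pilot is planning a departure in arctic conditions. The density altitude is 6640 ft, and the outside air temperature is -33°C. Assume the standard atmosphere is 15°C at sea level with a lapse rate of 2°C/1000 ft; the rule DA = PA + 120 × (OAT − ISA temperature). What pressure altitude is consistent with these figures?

10000 ft

DA = PA + 120 × (OAT − (15 − 2·PA/1000)) = PA + 120·OAT − 1800 + 0.24·PA = 1.24·PA + 120·OAT − 1800.
So 1.24·PA = 6640 − 120 × (-33) + 1800 = 12400.
PA = 12400 / 1.24 = 10000 ft.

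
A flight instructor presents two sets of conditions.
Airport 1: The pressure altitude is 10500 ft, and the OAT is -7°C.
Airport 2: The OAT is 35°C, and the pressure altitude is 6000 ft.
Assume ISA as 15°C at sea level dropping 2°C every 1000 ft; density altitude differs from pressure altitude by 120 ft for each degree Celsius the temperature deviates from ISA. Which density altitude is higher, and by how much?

Airport 1: ISA temp = -6°C, deviation -1°C, DA = 10500 + 120 × (-1) = 10380 ft.
Airport 2: ISA temp = 3°C, deviation +32°C, DA = 6000 + 120 × 32 = 9840 ft.
Airport 1 is higher by 10380 − 9840 = 540 ft.

Airport 1 by 540 ft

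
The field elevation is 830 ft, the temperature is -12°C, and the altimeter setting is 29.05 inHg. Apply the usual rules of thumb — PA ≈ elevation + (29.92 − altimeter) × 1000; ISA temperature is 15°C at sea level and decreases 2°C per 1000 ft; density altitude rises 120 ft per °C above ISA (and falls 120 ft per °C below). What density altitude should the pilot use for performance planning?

-1132 ft

Pressure altitude = 830 + (29.92 − 29.05) × 1000 = 830 + (+870) = 1700 ft.
ISA temperature at 1700 ft = 15 − 2 × (1700/1000) = 11.6°C.
ISA deviation = -12 − 11.6 = -23.6°C.
Density altitude = 1700 + 120 × (-23.6) = -1132 ft.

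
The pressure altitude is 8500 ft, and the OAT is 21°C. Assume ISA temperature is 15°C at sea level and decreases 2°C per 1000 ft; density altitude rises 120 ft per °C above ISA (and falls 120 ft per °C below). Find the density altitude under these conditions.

ISA temperature at 8500 ft = 15 − 2 × (8500/1000) = -2°C.
ISA deviation = 21 − (-2) = +23°C.
Density altitude = 8500 + 120 × (23) = 8500 + (+2760) = 11260 ft.

11260 ft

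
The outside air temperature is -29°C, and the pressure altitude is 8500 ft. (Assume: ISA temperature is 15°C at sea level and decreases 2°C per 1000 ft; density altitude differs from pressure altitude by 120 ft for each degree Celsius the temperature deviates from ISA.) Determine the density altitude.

ISA temperature at 8500 ft = 15 − 2 × (8500/1000) = -2°C.
ISA deviation = -29 − (-2) = -27°C.
Density altitude = 8500 + 120 × (-27) = 8500 + (-3240) = 5260 ft.

5260 ft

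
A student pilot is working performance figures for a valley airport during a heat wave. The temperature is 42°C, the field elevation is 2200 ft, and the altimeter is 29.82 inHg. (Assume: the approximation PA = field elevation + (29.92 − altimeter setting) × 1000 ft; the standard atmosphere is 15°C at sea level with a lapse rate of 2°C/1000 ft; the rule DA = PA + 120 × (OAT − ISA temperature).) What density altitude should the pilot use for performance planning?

6092 ft

Pressure altitude = 2200 + (29.92 − 29.82) × 1000 = 2200 + (+100) = 2300 ft.
ISA temperature at 2300 ft = 15 − 2 × (2300/1000) = 10.4°C.
ISA deviation = 42 − 10.4 = +31.6°C.
Density altitude = 2300 + 120 × (31.6) = 6092 ft.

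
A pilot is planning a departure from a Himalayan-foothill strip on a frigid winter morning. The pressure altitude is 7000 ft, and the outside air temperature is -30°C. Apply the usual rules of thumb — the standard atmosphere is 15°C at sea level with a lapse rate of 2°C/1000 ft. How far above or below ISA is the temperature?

ISA temperature at 7000 ft = 15 − 2 × (7000/1000) = 1°C.
Deviation = OAT − ISA = -30 − 1 = -31°C.

ISA-31°C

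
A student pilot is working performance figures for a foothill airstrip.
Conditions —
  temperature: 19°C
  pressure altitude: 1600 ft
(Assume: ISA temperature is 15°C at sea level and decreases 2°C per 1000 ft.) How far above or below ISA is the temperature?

ISA temperature at 1600 ft = 15 − 2 × (1600/1000) = 11.8°C.
Deviation = OAT − ISA = 19 − 11.8 = +7.2°C.

ISA+7.2°C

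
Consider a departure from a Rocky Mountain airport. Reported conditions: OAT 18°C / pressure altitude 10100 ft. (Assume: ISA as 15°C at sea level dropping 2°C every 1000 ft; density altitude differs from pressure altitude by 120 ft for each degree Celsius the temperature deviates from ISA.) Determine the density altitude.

12884 ft

ISA temperature at 10100 ft = 15 − 2 × (10100/1000) = -5.2°C.
ISA deviation = 18 − (-5.2) = +23.2°C.
Density altitude = 10100 + 120 × (23.2) = 10100 + (+2784) = 12884 ft.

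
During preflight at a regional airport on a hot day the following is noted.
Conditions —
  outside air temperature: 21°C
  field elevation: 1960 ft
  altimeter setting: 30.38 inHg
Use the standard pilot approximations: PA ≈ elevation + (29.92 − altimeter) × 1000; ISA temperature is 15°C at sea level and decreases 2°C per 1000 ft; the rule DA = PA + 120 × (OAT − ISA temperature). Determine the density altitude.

Pressure altitude = 1960 + (29.92 − 30.38) × 1000 = 1960 + (-460) = 1500 ft.
ISA temperature at 1500 ft = 15 − 2 × (1500/1000) = 12°C.
ISA deviation = 21 − 12 = +9°C.
Density altitude = 1500 + 120 × (9) = 2580 ft.

2580 ft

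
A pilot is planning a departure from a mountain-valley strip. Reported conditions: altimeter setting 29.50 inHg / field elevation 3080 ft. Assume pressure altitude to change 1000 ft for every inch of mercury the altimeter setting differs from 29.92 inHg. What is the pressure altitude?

3500 ft

Pressure correction = (29.92 − 29.50) × 1000 = +420 ft.
Pressure altitude = 3080 + (+420) = 3500 ft.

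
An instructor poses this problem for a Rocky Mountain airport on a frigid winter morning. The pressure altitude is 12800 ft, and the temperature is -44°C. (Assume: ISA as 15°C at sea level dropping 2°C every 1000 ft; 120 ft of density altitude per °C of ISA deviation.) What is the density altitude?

ISA temperature at 12800 ft = 15 − 2 × (12800/1000) = -10.6°C.
ISA deviation = -44 − (-10.6) = -33.4°C.
Density altitude = 12800 + 120 × (-33.4) = 12800 + (-4008) = 8792 ft.

8792 ft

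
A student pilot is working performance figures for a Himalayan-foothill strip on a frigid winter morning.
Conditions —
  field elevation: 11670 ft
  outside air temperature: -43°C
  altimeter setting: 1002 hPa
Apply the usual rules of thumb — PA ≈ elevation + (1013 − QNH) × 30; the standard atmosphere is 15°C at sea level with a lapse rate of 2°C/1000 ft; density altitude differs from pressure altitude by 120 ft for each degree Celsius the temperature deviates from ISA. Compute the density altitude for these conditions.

7920 ft

Pressure altitude = 11670 + (1013 − 1002) × 30 = 11670 + (+330) = 12000 ft.
ISA temperature at 12000 ft = 15 − 2 × (12000/1000) = -9°C.
ISA deviation = -43 − (-9) = -34°C.
Density altitude = 12000 + 120 × (-34) = 7920 ft.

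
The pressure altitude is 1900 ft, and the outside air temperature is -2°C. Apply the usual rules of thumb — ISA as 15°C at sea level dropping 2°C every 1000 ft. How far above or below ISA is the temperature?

ISA-13.2°C

ISA temperature at 1900 ft = 15 − 2 × (1900/1000) = 11.2°C.
Deviation = OAT − ISA = -2 − 11.2 = -13.2°C.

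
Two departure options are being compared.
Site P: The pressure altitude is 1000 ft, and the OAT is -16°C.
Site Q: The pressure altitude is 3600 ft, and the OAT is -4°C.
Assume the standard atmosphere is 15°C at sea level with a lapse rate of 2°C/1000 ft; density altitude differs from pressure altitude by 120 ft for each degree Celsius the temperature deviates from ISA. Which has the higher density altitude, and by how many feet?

Site P: ISA temp = 13°C, deviation -29°C, DA = 1000 + 120 × (-29) = -2480 ft.
Site Q: ISA temp = 7.8°C, deviation -11.8°C, DA = 3600 + 120 × (-11.8) = 2184 ft.
Site Q is higher by 2184 − (-2480) = 4664 ft.

Site Q by 4664 ft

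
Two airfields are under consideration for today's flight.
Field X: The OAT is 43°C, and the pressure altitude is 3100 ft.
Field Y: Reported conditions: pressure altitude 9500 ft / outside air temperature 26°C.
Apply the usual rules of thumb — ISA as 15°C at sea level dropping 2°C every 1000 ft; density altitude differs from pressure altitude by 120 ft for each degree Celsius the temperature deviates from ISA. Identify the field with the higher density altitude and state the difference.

Field X: ISA temp = 8.8°C, deviation +34.2°C, DA = 3100 + 120 × 34.2 = 7204 ft.
Field Y: ISA temp = -4°C, deviation +30°C, DA = 9500 + 120 × 30 = 13100 ft.
Field Y is higher by 13100 − 7204 = 5896 ft.

Field Y by 5896 ft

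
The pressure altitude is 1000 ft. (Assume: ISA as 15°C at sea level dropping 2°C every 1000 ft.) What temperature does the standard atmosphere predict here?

13°C

ISA temperature = 15 − 2 × (1000/1000) = 15 − 2 = 13°C.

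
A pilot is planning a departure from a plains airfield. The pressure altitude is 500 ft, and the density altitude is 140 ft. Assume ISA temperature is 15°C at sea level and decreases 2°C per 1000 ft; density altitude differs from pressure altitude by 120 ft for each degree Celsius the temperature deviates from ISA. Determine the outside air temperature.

Density altitude − pressure altitude = 140 − 500 = -360 ft.
At 120 ft/°C that is an ISA deviation of -360/120 = -3°C.
ISA temperature at 500 ft = 15 − 2 × (500/1000) = 14°C.
OAT = ISA + deviation = 14 + (-3) = 11°C.

11°C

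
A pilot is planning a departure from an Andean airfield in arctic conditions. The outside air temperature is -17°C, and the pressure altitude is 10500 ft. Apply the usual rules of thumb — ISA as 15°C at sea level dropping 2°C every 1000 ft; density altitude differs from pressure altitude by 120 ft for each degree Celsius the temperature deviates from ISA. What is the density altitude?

ISA temperature at 10500 ft = 15 − 2 × (10500/1000) = -6°C.
ISA deviation = -17 − (-6) = -11°C.
Density altitude = 10500 + 120 × (-11) = 10500 + (-1320) = 9180 ft.

9180 ft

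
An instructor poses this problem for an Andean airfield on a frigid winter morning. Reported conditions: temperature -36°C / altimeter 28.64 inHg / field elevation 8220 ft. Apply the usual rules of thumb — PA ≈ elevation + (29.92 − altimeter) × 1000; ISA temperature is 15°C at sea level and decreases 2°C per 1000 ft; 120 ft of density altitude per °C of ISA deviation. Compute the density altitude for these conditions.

5660 ft

Pressure altitude = 8220 + (29.92 − 28.64) × 1000 = 8220 + (+1280) = 9500 ft.
ISA temperature at 9500 ft = 15 − 2 × (9500/1000) = -4°C.
ISA deviation = -36 − (-4) = -32°C.
Density altitude = 9500 + 120 × (-32) = 5660 ft.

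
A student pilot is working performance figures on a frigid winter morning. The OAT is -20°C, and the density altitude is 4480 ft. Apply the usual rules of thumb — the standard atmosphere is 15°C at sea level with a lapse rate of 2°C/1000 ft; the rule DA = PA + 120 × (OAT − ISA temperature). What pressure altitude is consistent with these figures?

DA = PA + 120 × (OAT − (15 − 2·PA/1000)) = PA + 120·OAT − 1800 + 0.24·PA = 1.24·PA + 120·OAT − 1800.
So 1.24·PA = 4480 − 120 × (-20) + 1800 = 8680.
PA = 8680 / 1.24 = 7000 ft.

7000 ft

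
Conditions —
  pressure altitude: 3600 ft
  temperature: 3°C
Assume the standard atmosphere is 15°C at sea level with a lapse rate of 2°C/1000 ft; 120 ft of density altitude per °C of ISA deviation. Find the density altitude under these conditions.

3024 ft

ISA temperature at 3600 ft = 15 − 2 × (3600/1000) = 7.8°C.
ISA deviation = 3 − 7.8 = -4.8°C.
Density altitude = 3600 + 120 × (-4.8) = 3600 + (-576) = 3024 ft.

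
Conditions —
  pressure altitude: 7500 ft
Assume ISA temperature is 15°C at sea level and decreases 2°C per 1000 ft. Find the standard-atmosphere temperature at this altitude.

ISA temperature = 15 − 2 × (7500/1000) = 15 − 15 = 0°C.

0°C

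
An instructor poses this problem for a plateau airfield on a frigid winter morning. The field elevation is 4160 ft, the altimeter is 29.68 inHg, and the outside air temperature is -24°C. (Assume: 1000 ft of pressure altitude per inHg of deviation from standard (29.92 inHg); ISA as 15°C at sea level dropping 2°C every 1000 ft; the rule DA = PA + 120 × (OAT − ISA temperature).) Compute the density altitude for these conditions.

Pressure altitude = 4160 + (29.92 − 29.68) × 1000 = 4160 + (+240) = 4400 ft.
ISA temperature at 4400 ft = 15 − 2 × (4400/1000) = 6.2°C.
ISA deviation = -24 − 6.2 = -30.2°C.
Density altitude = 4400 + 120 × (-30.2) = 776 ft.

776 ft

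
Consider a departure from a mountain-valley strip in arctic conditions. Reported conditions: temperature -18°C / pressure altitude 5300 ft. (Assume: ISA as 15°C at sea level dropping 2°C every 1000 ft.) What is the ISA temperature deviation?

ISA temperature at 5300 ft = 15 − 2 × (5300/1000) = 4.4°C.
Deviation = OAT − ISA = -18 − 4.4 = -22.4°C.

ISA-22.4°C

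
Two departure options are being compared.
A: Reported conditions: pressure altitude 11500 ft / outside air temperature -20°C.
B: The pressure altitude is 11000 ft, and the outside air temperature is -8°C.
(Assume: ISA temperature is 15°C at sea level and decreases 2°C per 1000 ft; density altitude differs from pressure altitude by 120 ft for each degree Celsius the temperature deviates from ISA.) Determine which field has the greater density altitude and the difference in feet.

A: ISA temp = -8°C, deviation -12°C, DA = 11500 + 120 × (-12) = 10060 ft.
B: ISA temp = -7°C, deviation -1°C, DA = 11000 + 120 × (-1) = 10880 ft.
B is higher by 10880 − 10060 = 820 ft.

B by 820 ft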